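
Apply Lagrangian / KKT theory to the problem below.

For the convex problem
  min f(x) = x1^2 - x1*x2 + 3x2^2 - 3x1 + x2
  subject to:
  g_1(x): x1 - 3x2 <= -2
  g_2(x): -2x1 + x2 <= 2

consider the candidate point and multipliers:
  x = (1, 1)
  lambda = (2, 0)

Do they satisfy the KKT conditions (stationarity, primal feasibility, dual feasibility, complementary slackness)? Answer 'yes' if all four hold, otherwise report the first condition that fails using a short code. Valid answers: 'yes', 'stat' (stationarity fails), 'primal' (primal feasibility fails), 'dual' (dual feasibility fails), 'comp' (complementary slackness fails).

Gradient of f: grad f(x) = Q x + c = (-2, 6)
Constraint values g_i(x) = a_i^T x - b_i:
  g_1((1, 1)) = 0
  g_2((1, 1)) = -3
Stationarity residual: grad f(x) + sum_i lambda_i a_i = (0, 0)
  -> stationarity OK
Primal feasibility (all g_i <= 0): OK
Dual feasibility (all lambda_i >= 0): OK
Complementary slackness (lambda_i * g_i(x) = 0 for all i): OK

Verdict: yes, KKT holds.

yes


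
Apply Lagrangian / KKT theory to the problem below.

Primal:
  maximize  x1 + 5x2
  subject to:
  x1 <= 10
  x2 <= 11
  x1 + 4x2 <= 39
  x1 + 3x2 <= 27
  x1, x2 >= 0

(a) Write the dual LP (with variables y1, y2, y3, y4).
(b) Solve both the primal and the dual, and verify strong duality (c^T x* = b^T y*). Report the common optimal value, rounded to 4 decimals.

The standard primal-dual pair for 'max c^T x s.t. A x <= b, x >= 0' is:
  Dual:  min b^T y  s.t.  A^T y >= c,  y >= 0.

So the dual LP is:
  minimize  10y1 + 11y2 + 39y3 + 27y4
  subject to:
    y1 + y3 + y4 >= 1
    y2 + 4y3 + 3y4 >= 5
    y1, y2, y3, y4 >= 0

Solving the primal: x* = (0, 9).
  primal value c^T x* = 45.
Solving the dual: y* = (0, 0, 0, 1.6667).
  dual value b^T y* = 45.
Strong duality: c^T x* = b^T y*. Confirmed.

45


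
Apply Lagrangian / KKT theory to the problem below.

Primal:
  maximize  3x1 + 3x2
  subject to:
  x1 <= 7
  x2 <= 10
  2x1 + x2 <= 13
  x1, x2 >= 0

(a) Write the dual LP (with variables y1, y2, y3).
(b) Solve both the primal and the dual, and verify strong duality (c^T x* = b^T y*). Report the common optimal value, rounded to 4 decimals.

The standard primal-dual pair for 'max c^T x s.t. A x <= b, x >= 0' is:
  Dual:  min b^T y  s.t.  A^T y >= c,  y >= 0.

So the dual LP is:
  minimize  7y1 + 10y2 + 13y3
  subject to:
    y1 + 2y3 >= 3
    y2 + y3 >= 3
    y1, y2, y3 >= 0

Solving the primal: x* = (1.5, 10).
  primal value c^T x* = 34.5.
Solving the dual: y* = (0, 1.5, 1.5).
  dual value b^T y* = 34.5.
Strong duality: c^T x* = b^T y*. Confirmed.

34.5


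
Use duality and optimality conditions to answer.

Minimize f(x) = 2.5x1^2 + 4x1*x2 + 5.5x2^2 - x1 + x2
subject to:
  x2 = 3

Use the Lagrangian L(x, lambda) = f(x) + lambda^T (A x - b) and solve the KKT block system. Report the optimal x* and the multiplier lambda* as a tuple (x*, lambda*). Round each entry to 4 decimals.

Form the Lagrangian:
  L(x, lambda) = (1/2) x^T Q x + c^T x + lambda^T (A x - b)
Stationarity (grad_x L = 0): Q x + c + A^T lambda = 0.
Primal feasibility: A x = b.

This gives the KKT block system:
  [ Q   A^T ] [ x     ]   [-c ]
  [ A    0  ] [ lambda ] = [ b ]

Solving the linear system:
  x*      = (-2.2, 3)
  lambda* = (-25.2)
  f(x*)   = 40.4

x* = (-2.2, 3), lambda* = (-25.2)


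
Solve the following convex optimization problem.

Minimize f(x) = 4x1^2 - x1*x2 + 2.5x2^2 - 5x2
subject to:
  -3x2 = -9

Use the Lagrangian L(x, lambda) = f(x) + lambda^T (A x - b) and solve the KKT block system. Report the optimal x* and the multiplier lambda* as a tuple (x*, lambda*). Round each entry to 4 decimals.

Form the Lagrangian:
  L(x, lambda) = (1/2) x^T Q x + c^T x + lambda^T (A x - b)
Stationarity (grad_x L = 0): Q x + c + A^T lambda = 0.
Primal feasibility: A x = b.

This gives the KKT block system:
  [ Q   A^T ] [ x     ]   [-c ]
  [ A    0  ] [ lambda ] = [ b ]

Solving the linear system:
  x*      = (0.375, 3)
  lambda* = (3.2083)
  f(x*)   = 6.9375

x* = (0.375, 3), lambda* = (3.2083)


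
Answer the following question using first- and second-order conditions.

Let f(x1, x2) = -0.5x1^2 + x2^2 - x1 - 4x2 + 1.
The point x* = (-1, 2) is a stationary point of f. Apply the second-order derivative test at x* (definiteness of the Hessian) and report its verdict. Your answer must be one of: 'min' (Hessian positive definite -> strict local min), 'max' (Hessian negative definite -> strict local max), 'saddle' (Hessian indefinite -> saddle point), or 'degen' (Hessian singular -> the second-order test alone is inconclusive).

Compute the Hessian H = grad^2 f:
  H = [[-1, 0], [0, 2]]
Verify stationarity: grad f(x*) = H x* + g = (0, 0).
Eigenvalues of H: -1, 2.
Eigenvalues have mixed signs, so H is indefinite -> x* is a saddle point.

saddle


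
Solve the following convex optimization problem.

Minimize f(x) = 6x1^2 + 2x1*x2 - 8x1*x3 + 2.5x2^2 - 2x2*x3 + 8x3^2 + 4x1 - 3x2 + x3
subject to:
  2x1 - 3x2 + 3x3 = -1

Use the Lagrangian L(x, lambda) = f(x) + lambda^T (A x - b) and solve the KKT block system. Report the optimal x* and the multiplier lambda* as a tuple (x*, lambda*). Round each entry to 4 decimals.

Form the Lagrangian:
  L(x, lambda) = (1/2) x^T Q x + c^T x + lambda^T (A x - b)
Stationarity (grad_x L = 0): Q x + c + A^T lambda = 0.
Primal feasibility: A x = b.

This gives the KKT block system:
  [ Q   A^T ] [ x     ]   [-c ]
  [ A    0  ] [ lambda ] = [ b ]

Solving the linear system:
  x*      = (-0.2221, 0.1918, 0.0066)
  lambda* = (-0.8328)
  f(x*)   = -1.1451

x* = (-0.2221, 0.1918, 0.0066), lambda* = (-0.8328)


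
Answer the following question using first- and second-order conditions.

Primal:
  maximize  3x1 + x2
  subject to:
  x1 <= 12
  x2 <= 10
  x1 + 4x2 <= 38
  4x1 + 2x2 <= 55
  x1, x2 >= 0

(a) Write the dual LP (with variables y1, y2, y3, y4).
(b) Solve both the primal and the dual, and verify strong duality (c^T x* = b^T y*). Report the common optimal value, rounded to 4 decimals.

The standard primal-dual pair for 'max c^T x s.t. A x <= b, x >= 0' is:
  Dual:  min b^T y  s.t.  A^T y >= c,  y >= 0.

So the dual LP is:
  minimize  12y1 + 10y2 + 38y3 + 55y4
  subject to:
    y1 + y3 + 4y4 >= 3
    y2 + 4y3 + 2y4 >= 1
    y1, y2, y3, y4 >= 0

Solving the primal: x* = (12, 3.5).
  primal value c^T x* = 39.5.
Solving the dual: y* = (1, 0, 0, 0.5).
  dual value b^T y* = 39.5.
Strong duality: c^T x* = b^T y*. Confirmed.

39.5


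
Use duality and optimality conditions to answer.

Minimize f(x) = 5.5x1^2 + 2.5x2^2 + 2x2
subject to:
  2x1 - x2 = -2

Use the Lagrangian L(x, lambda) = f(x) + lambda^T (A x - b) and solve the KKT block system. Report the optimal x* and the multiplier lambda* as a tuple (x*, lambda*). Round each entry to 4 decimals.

Form the Lagrangian:
  L(x, lambda) = (1/2) x^T Q x + c^T x + lambda^T (A x - b)
Stationarity (grad_x L = 0): Q x + c + A^T lambda = 0.
Primal feasibility: A x = b.

This gives the KKT block system:
  [ Q   A^T ] [ x     ]   [-c ]
  [ A    0  ] [ lambda ] = [ b ]

Solving the linear system:
  x*      = (-0.7742, 0.4516)
  lambda* = (4.2581)
  f(x*)   = 4.7097

x* = (-0.7742, 0.4516), lambda* = (4.2581)


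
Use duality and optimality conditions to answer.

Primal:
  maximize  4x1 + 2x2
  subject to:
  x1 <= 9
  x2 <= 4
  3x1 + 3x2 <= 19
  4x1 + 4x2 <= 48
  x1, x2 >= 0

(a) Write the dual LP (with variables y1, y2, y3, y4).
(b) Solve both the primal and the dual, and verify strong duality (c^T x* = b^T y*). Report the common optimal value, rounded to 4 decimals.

The standard primal-dual pair for 'max c^T x s.t. A x <= b, x >= 0' is:
  Dual:  min b^T y  s.t.  A^T y >= c,  y >= 0.

So the dual LP is:
  minimize  9y1 + 4y2 + 19y3 + 48y4
  subject to:
    y1 + 3y3 + 4y4 >= 4
    y2 + 3y3 + 4y4 >= 2
    y1, y2, y3, y4 >= 0

Solving the primal: x* = (6.3333, 0).
  primal value c^T x* = 25.3333.
Solving the dual: y* = (0, 0, 1.3333, 0).
  dual value b^T y* = 25.3333.
Strong duality: c^T x* = b^T y*. Confirmed.

25.3333


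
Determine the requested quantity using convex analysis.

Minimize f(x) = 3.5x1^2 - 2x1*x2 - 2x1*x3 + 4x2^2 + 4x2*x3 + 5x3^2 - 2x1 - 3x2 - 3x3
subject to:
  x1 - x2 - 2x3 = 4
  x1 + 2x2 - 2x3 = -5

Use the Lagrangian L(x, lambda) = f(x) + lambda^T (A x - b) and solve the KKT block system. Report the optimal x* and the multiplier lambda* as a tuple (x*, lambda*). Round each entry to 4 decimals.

Form the Lagrangian:
  L(x, lambda) = (1/2) x^T Q x + c^T x + lambda^T (A x - b)
Stationarity (grad_x L = 0): Q x + c + A^T lambda = 0.
Primal feasibility: A x = b.

This gives the KKT block system:
  [ Q   A^T ] [ x     ]   [-c ]
  [ A    0  ] [ lambda ] = [ b ]

Solving the linear system:
  x*      = (0.6667, -3, -0.1667)
  lambda* = (-15.6667, 6.6667)
  f(x*)   = 52.0833

x* = (0.6667, -3, -0.1667), lambda* = (-15.6667, 6.6667)


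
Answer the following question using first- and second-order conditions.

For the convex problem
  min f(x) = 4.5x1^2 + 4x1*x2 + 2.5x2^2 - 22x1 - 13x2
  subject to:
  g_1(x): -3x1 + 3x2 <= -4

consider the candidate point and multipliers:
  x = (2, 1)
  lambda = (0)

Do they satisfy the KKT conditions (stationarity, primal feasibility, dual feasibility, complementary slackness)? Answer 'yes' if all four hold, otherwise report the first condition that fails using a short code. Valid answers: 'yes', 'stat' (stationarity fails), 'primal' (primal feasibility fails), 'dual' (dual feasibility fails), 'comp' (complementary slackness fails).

Gradient of f: grad f(x) = Q x + c = (0, 0)
Constraint values g_i(x) = a_i^T x - b_i:
  g_1((2, 1)) = 1
Stationarity residual: grad f(x) + sum_i lambda_i a_i = (0, 0)
  -> stationarity OK
Primal feasibility (all g_i <= 0): FAILS
Dual feasibility (all lambda_i >= 0): OK
Complementary slackness (lambda_i * g_i(x) = 0 for all i): OK

Verdict: the first failing condition is primal_feasibility -> primal.

primal


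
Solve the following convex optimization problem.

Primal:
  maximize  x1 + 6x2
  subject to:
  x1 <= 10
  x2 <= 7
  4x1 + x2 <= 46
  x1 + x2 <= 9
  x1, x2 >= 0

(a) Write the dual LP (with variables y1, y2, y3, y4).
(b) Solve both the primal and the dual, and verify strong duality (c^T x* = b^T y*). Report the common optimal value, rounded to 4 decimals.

The standard primal-dual pair for 'max c^T x s.t. A x <= b, x >= 0' is:
  Dual:  min b^T y  s.t.  A^T y >= c,  y >= 0.

So the dual LP is:
  minimize  10y1 + 7y2 + 46y3 + 9y4
  subject to:
    y1 + 4y3 + y4 >= 1
    y2 + y3 + y4 >= 6
    y1, y2, y3, y4 >= 0

Solving the primal: x* = (2, 7).
  primal value c^T x* = 44.
Solving the dual: y* = (0, 5, 0, 1).
  dual value b^T y* = 44.
Strong duality: c^T x* = b^T y*. Confirmed.

44


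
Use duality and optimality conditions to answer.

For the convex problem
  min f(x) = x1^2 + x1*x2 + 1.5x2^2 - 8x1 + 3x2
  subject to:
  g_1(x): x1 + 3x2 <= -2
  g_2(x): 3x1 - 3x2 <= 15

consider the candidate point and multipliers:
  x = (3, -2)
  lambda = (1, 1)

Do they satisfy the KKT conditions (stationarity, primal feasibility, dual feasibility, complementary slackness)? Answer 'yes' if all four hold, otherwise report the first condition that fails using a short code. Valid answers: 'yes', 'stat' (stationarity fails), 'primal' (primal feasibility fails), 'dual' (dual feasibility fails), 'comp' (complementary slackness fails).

Gradient of f: grad f(x) = Q x + c = (-4, 0)
Constraint values g_i(x) = a_i^T x - b_i:
  g_1((3, -2)) = -1
  g_2((3, -2)) = 0
Stationarity residual: grad f(x) + sum_i lambda_i a_i = (0, 0)
  -> stationarity OK
Primal feasibility (all g_i <= 0): OK
Dual feasibility (all lambda_i >= 0): OK
Complementary slackness (lambda_i * g_i(x) = 0 for all i): FAILS

Verdict: the first failing condition is complementary_slackness -> comp.

comp


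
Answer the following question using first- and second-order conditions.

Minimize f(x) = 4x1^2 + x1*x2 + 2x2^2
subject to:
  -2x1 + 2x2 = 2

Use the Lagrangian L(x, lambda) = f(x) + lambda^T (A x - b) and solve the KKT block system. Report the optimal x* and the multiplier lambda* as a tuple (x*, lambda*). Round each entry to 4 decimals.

Form the Lagrangian:
  L(x, lambda) = (1/2) x^T Q x + c^T x + lambda^T (A x - b)
Stationarity (grad_x L = 0): Q x + c + A^T lambda = 0.
Primal feasibility: A x = b.

This gives the KKT block system:
  [ Q   A^T ] [ x     ]   [-c ]
  [ A    0  ] [ lambda ] = [ b ]

Solving the linear system:
  x*      = (-0.3571, 0.6429)
  lambda* = (-1.1071)
  f(x*)   = 1.1071

x* = (-0.3571, 0.6429), lambda* = (-1.1071)


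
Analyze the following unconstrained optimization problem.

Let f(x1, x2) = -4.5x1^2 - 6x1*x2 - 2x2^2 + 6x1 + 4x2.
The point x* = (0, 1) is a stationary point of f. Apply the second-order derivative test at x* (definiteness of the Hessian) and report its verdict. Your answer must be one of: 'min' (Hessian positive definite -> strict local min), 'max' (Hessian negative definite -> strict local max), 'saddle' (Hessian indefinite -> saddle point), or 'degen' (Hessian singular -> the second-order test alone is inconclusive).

Compute the Hessian H = grad^2 f:
  H = [[-9, -6], [-6, -4]]
Verify stationarity: grad f(x*) = H x* + g = (0, 0).
Eigenvalues of H: -13, 0.
H has a zero eigenvalue (singular; negative semidefinite but not definite), so H is neither positive definite, negative definite, nor indefinite. The second-order test alone is inconclusive -> degen.
(Indeed, f is constant along the null direction of H through x*, so x* is not a strict local extremum.)

degen


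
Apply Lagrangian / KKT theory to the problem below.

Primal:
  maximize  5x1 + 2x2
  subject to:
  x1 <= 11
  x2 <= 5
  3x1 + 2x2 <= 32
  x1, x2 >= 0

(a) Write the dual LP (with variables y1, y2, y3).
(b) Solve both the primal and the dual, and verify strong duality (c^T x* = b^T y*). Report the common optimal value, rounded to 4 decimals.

The standard primal-dual pair for 'max c^T x s.t. A x <= b, x >= 0' is:
  Dual:  min b^T y  s.t.  A^T y >= c,  y >= 0.

So the dual LP is:
  minimize  11y1 + 5y2 + 32y3
  subject to:
    y1 + 3y3 >= 5
    y2 + 2y3 >= 2
    y1, y2, y3 >= 0

Solving the primal: x* = (10.6667, 0).
  primal value c^T x* = 53.3333.
Solving the dual: y* = (0, 0, 1.6667).
  dual value b^T y* = 53.3333.
Strong duality: c^T x* = b^T y*. Confirmed.

53.3333


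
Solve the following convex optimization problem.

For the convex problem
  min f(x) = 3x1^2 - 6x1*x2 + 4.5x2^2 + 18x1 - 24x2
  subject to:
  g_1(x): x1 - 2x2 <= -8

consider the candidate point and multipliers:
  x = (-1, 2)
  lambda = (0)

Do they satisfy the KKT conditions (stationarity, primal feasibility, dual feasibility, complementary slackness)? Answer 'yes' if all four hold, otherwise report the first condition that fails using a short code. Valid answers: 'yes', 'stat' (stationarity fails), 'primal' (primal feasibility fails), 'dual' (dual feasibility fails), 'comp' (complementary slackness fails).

Gradient of f: grad f(x) = Q x + c = (0, 0)
Constraint values g_i(x) = a_i^T x - b_i:
  g_1((-1, 2)) = 3
Stationarity residual: grad f(x) + sum_i lambda_i a_i = (0, 0)
  -> stationarity OK
Primal feasibility (all g_i <= 0): FAILS
Dual feasibility (all lambda_i >= 0): OK
Complementary slackness (lambda_i * g_i(x) = 0 for all i): OK

Verdict: the first failing condition is primal_feasibility -> primal.

primal


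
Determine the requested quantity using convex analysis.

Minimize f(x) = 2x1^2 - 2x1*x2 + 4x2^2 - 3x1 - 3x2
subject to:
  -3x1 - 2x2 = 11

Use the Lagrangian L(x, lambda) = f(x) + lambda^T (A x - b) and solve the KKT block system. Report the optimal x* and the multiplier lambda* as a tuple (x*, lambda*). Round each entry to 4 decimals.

Form the Lagrangian:
  L(x, lambda) = (1/2) x^T Q x + c^T x + lambda^T (A x - b)
Stationarity (grad_x L = 0): Q x + c + A^T lambda = 0.
Primal feasibility: A x = b.

This gives the KKT block system:
  [ Q   A^T ] [ x     ]   [-c ]
  [ A    0  ] [ lambda ] = [ b ]

Solving the linear system:
  x*      = (-2.8036, -1.2946)
  lambda* = (-3.875)
  f(x*)   = 27.4598

x* = (-2.8036, -1.2946), lambda* = (-3.875)


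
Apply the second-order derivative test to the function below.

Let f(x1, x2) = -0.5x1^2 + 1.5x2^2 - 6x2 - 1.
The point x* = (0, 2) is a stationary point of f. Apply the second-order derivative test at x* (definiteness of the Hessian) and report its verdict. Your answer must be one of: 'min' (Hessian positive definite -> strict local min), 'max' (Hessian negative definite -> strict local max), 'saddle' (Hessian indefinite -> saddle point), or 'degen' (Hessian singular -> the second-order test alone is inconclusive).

Compute the Hessian H = grad^2 f:
  H = [[-1, 0], [0, 3]]
Verify stationarity: grad f(x*) = H x* + g = (0, 0).
Eigenvalues of H: -1, 3.
Eigenvalues have mixed signs, so H is indefinite -> x* is a saddle point.

saddle


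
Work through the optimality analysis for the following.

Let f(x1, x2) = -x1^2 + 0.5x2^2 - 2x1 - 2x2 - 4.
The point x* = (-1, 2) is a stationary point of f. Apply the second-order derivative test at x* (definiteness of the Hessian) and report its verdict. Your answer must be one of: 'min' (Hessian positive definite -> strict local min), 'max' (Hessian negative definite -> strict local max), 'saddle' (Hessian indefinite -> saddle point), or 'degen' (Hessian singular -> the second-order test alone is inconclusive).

Compute the Hessian H = grad^2 f:
  H = [[-2, 0], [0, 1]]
Verify stationarity: grad f(x*) = H x* + g = (0, 0).
Eigenvalues of H: -2, 1.
Eigenvalues have mixed signs, so H is indefinite -> x* is a saddle point.

saddle


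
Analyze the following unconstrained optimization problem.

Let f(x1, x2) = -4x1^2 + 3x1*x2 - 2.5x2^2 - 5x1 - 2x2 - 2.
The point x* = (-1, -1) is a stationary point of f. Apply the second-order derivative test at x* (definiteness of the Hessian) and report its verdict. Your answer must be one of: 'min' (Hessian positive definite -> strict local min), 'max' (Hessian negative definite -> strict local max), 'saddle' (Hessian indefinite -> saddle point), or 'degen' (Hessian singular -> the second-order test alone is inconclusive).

Compute the Hessian H = grad^2 f:
  H = [[-8, 3], [3, -5]]
Verify stationarity: grad f(x*) = H x* + g = (0, 0).
Eigenvalues of H: -9.8541, -3.1459.
Both eigenvalues < 0, so H is negative definite -> x* is a strict local max.

max


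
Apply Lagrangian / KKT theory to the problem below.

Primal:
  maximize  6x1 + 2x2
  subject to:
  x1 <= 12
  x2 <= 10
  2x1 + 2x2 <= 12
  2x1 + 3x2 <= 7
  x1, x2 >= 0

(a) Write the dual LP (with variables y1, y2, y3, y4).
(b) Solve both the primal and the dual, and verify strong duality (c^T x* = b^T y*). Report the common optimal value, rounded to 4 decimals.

The standard primal-dual pair for 'max c^T x s.t. A x <= b, x >= 0' is:
  Dual:  min b^T y  s.t.  A^T y >= c,  y >= 0.

So the dual LP is:
  minimize  12y1 + 10y2 + 12y3 + 7y4
  subject to:
    y1 + 2y3 + 2y4 >= 6
    y2 + 2y3 + 3y4 >= 2
    y1, y2, y3, y4 >= 0

Solving the primal: x* = (3.5, 0).
  primal value c^T x* = 21.
Solving the dual: y* = (0, 0, 0, 3).
  dual value b^T y* = 21.
Strong duality: c^T x* = b^T y*. Confirmed.

21


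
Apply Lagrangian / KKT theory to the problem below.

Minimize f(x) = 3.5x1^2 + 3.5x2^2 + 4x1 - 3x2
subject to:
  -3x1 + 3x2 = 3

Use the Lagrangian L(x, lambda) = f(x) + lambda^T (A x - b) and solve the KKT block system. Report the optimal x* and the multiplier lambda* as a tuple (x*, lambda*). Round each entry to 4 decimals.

Form the Lagrangian:
  L(x, lambda) = (1/2) x^T Q x + c^T x + lambda^T (A x - b)
Stationarity (grad_x L = 0): Q x + c + A^T lambda = 0.
Primal feasibility: A x = b.

This gives the KKT block system:
  [ Q   A^T ] [ x     ]   [-c ]
  [ A    0  ] [ lambda ] = [ b ]

Solving the linear system:
  x*      = (-0.5714, 0.4286)
  lambda* = (0)
  f(x*)   = -1.7857

x* = (-0.5714, 0.4286), lambda* = (0)


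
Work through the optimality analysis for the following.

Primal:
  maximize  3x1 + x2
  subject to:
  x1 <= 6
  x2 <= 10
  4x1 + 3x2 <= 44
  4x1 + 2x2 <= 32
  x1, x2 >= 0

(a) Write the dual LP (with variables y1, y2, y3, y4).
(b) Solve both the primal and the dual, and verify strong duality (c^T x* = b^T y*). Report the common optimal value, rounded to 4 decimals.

The standard primal-dual pair for 'max c^T x s.t. A x <= b, x >= 0' is:
  Dual:  min b^T y  s.t.  A^T y >= c,  y >= 0.

So the dual LP is:
  minimize  6y1 + 10y2 + 44y3 + 32y4
  subject to:
    y1 + 4y3 + 4y4 >= 3
    y2 + 3y3 + 2y4 >= 1
    y1, y2, y3, y4 >= 0

Solving the primal: x* = (6, 4).
  primal value c^T x* = 22.
Solving the dual: y* = (1, 0, 0, 0.5).
  dual value b^T y* = 22.
Strong duality: c^T x* = b^T y*. Confirmed.

22


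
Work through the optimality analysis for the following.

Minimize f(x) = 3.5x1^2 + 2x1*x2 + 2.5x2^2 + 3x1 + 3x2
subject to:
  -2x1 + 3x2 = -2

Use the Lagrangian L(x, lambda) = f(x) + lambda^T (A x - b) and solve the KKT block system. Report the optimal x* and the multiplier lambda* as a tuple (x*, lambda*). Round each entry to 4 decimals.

Form the Lagrangian:
  L(x, lambda) = (1/2) x^T Q x + c^T x + lambda^T (A x - b)
Stationarity (grad_x L = 0): Q x + c + A^T lambda = 0.
Primal feasibility: A x = b.

This gives the KKT block system:
  [ Q   A^T ] [ x     ]   [-c ]
  [ A    0  ] [ lambda ] = [ b ]

Solving the linear system:
  x*      = (-0.1215, -0.7477)
  lambda* = (0.3271)
  f(x*)   = -0.9766

x* = (-0.1215, -0.7477), lambda* = (0.3271)


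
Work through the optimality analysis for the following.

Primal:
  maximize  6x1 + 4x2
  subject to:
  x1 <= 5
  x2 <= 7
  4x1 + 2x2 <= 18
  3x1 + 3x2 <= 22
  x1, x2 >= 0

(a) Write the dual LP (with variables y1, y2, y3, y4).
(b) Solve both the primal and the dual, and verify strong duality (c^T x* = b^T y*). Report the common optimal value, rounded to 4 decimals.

The standard primal-dual pair for 'max c^T x s.t. A x <= b, x >= 0' is:
  Dual:  min b^T y  s.t.  A^T y >= c,  y >= 0.

So the dual LP is:
  minimize  5y1 + 7y2 + 18y3 + 22y4
  subject to:
    y1 + 4y3 + 3y4 >= 6
    y2 + 2y3 + 3y4 >= 4
    y1, y2, y3, y4 >= 0

Solving the primal: x* = (1.6667, 5.6667).
  primal value c^T x* = 32.6667.
Solving the dual: y* = (0, 0, 1, 0.6667).
  dual value b^T y* = 32.6667.
Strong duality: c^T x* = b^T y*. Confirmed.

32.6667


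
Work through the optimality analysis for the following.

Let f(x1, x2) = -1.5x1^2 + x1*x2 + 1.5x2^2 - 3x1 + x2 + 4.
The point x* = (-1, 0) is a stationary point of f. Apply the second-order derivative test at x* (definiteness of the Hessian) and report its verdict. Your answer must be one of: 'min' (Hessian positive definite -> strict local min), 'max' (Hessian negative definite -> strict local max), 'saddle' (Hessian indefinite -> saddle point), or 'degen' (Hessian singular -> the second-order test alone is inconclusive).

Compute the Hessian H = grad^2 f:
  H = [[-3, 1], [1, 3]]
Verify stationarity: grad f(x*) = H x* + g = (0, 0).
Eigenvalues of H: -3.1623, 3.1623.
Eigenvalues have mixed signs, so H is indefinite -> x* is a saddle point.

saddle


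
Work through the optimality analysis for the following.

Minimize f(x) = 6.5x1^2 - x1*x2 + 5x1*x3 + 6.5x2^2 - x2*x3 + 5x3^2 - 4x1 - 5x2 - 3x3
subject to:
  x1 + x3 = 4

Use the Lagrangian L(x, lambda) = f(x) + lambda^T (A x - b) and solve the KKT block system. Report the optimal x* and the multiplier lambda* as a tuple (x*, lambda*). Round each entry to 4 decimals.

Form the Lagrangian:
  L(x, lambda) = (1/2) x^T Q x + c^T x + lambda^T (A x - b)
Stationarity (grad_x L = 0): Q x + c + A^T lambda = 0.
Primal feasibility: A x = b.

This gives the KKT block system:
  [ Q   A^T ] [ x     ]   [-c ]
  [ A    0  ] [ lambda ] = [ b ]

Solving the linear system:
  x*      = (1.6154, 0.6923, 2.3846)
  lambda* = (-28.2308)
  f(x*)   = 47.9231

x* = (1.6154, 0.6923, 2.3846), lambda* = (-28.2308)


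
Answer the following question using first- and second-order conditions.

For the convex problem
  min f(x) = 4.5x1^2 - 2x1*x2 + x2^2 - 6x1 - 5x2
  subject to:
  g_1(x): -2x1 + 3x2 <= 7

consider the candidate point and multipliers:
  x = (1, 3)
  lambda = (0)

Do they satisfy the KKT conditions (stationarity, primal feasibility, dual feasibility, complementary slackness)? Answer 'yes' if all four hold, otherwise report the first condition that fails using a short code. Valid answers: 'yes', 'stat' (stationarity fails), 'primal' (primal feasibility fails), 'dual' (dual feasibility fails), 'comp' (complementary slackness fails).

Gradient of f: grad f(x) = Q x + c = (-3, -1)
Constraint values g_i(x) = a_i^T x - b_i:
  g_1((1, 3)) = 0
Stationarity residual: grad f(x) + sum_i lambda_i a_i = (-3, -1)
  -> stationarity FAILS
Primal feasibility (all g_i <= 0): OK
Dual feasibility (all lambda_i >= 0): OK
Complementary slackness (lambda_i * g_i(x) = 0 for all i): OK

Verdict: the first failing condition is stationarity -> stat.

stat


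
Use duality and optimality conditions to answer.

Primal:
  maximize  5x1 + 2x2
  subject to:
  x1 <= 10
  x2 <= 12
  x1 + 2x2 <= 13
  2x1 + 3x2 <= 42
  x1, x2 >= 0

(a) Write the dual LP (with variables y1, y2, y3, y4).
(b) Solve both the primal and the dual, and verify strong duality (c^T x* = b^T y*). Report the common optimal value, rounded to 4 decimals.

The standard primal-dual pair for 'max c^T x s.t. A x <= b, x >= 0' is:
  Dual:  min b^T y  s.t.  A^T y >= c,  y >= 0.

So the dual LP is:
  minimize  10y1 + 12y2 + 13y3 + 42y4
  subject to:
    y1 + y3 + 2y4 >= 5
    y2 + 2y3 + 3y4 >= 2
    y1, y2, y3, y4 >= 0

Solving the primal: x* = (10, 1.5).
  primal value c^T x* = 53.
Solving the dual: y* = (4, 0, 1, 0).
  dual value b^T y* = 53.
Strong duality: c^T x* = b^T y*. Confirmed.

53


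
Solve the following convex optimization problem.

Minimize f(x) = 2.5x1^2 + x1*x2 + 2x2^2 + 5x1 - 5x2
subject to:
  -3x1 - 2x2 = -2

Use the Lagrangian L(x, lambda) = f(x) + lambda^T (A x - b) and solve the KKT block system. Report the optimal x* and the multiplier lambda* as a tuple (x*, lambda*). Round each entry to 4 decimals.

Form the Lagrangian:
  L(x, lambda) = (1/2) x^T Q x + c^T x + lambda^T (A x - b)
Stationarity (grad_x L = 0): Q x + c + A^T lambda = 0.
Primal feasibility: A x = b.

This gives the KKT block system:
  [ Q   A^T ] [ x     ]   [-c ]
  [ A    0  ] [ lambda ] = [ b ]

Solving the linear system:
  x*      = (-0.6818, 2.0227)
  lambda* = (1.2045)
  f(x*)   = -5.5568

x* = (-0.6818, 2.0227), lambda* = (1.2045)


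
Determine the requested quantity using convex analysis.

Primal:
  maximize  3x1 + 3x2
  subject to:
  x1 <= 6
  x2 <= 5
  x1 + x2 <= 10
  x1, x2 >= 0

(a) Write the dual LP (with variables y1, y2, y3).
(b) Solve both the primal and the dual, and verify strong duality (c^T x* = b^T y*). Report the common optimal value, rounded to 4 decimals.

The standard primal-dual pair for 'max c^T x s.t. A x <= b, x >= 0' is:
  Dual:  min b^T y  s.t.  A^T y >= c,  y >= 0.

So the dual LP is:
  minimize  6y1 + 5y2 + 10y3
  subject to:
    y1 + y3 >= 3
    y2 + y3 >= 3
    y1, y2, y3 >= 0

Solving the primal: x* = (5, 5).
  primal value c^T x* = 30.
Solving the dual: y* = (0, 0, 3).
  dual value b^T y* = 30.
Strong duality: c^T x* = b^T y*. Confirmed.

30


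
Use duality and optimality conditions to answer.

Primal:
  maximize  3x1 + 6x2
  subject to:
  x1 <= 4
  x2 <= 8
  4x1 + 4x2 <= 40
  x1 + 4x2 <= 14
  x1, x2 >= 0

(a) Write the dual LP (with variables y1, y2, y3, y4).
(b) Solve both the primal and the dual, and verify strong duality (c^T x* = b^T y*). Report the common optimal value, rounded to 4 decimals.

The standard primal-dual pair for 'max c^T x s.t. A x <= b, x >= 0' is:
  Dual:  min b^T y  s.t.  A^T y >= c,  y >= 0.

So the dual LP is:
  minimize  4y1 + 8y2 + 40y3 + 14y4
  subject to:
    y1 + 4y3 + y4 >= 3
    y2 + 4y3 + 4y4 >= 6
    y1, y2, y3, y4 >= 0

Solving the primal: x* = (4, 2.5).
  primal value c^T x* = 27.
Solving the dual: y* = (1.5, 0, 0, 1.5).
  dual value b^T y* = 27.
Strong duality: c^T x* = b^T y*. Confirmed.

27


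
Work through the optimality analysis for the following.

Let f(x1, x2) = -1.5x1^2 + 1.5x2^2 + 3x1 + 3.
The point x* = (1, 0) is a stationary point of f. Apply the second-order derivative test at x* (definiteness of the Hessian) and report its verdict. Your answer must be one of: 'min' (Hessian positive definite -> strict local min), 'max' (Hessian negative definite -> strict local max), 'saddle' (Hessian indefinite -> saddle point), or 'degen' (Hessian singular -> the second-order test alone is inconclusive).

Compute the Hessian H = grad^2 f:
  H = [[-3, 0], [0, 3]]
Verify stationarity: grad f(x*) = H x* + g = (0, 0).
Eigenvalues of H: -3, 3.
Eigenvalues have mixed signs, so H is indefinite -> x* is a saddle point.

saddle


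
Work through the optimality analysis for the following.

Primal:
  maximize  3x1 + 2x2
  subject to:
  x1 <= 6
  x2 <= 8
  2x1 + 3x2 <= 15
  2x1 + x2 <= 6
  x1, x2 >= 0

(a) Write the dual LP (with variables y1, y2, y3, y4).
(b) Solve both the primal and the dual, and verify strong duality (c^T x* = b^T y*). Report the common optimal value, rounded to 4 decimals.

The standard primal-dual pair for 'max c^T x s.t. A x <= b, x >= 0' is:
  Dual:  min b^T y  s.t.  A^T y >= c,  y >= 0.

So the dual LP is:
  minimize  6y1 + 8y2 + 15y3 + 6y4
  subject to:
    y1 + 2y3 + 2y4 >= 3
    y2 + 3y3 + y4 >= 2
    y1, y2, y3, y4 >= 0

Solving the primal: x* = (0.75, 4.5).
  primal value c^T x* = 11.25.
Solving the dual: y* = (0, 0, 0.25, 1.25).
  dual value b^T y* = 11.25.
Strong duality: c^T x* = b^T y*. Confirmed.

11.25


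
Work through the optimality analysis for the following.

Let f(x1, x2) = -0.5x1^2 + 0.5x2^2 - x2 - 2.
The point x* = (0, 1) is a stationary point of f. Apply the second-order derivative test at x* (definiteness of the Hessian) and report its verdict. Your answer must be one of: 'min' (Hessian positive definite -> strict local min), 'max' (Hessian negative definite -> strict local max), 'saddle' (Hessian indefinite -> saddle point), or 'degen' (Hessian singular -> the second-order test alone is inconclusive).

Compute the Hessian H = grad^2 f:
  H = [[-1, 0], [0, 1]]
Verify stationarity: grad f(x*) = H x* + g = (0, 0).
Eigenvalues of H: -1, 1.
Eigenvalues have mixed signs, so H is indefinite -> x* is a saddle point.

saddle


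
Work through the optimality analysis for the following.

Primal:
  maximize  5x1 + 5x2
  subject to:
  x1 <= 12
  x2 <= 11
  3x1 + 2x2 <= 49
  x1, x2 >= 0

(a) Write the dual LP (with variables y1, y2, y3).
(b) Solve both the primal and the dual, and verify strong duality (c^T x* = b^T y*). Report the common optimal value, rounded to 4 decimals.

The standard primal-dual pair for 'max c^T x s.t. A x <= b, x >= 0' is:
  Dual:  min b^T y  s.t.  A^T y >= c,  y >= 0.

So the dual LP is:
  minimize  12y1 + 11y2 + 49y3
  subject to:
    y1 + 3y3 >= 5
    y2 + 2y3 >= 5
    y1, y2, y3 >= 0

Solving the primal: x* = (9, 11).
  primal value c^T x* = 100.
Solving the dual: y* = (0, 1.6667, 1.6667).
  dual value b^T y* = 100.
Strong duality: c^T x* = b^T y*. Confirmed.

100


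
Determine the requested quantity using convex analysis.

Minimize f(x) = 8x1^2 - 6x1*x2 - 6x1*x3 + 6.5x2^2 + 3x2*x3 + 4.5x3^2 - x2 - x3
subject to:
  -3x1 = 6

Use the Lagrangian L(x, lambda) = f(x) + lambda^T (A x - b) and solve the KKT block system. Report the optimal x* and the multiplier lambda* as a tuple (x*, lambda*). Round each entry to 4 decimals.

Form the Lagrangian:
  L(x, lambda) = (1/2) x^T Q x + c^T x + lambda^T (A x - b)
Stationarity (grad_x L = 0): Q x + c + A^T lambda = 0.
Primal feasibility: A x = b.

This gives the KKT block system:
  [ Q   A^T ] [ x     ]   [-c ]
  [ A    0  ] [ lambda ] = [ b ]

Solving the linear system:
  x*      = (-2, -0.6111, -1.0185)
  lambda* = (-7.4074)
  f(x*)   = 23.037

x* = (-2, -0.6111, -1.0185), lambda* = (-7.4074)


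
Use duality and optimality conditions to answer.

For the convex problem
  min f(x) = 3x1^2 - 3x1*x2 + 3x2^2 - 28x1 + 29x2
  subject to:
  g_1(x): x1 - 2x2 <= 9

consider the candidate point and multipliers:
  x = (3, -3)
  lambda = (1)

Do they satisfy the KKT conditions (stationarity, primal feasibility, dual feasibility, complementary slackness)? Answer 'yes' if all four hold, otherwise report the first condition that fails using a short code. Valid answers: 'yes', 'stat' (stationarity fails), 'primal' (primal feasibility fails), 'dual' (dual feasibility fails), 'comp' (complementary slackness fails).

Gradient of f: grad f(x) = Q x + c = (-1, 2)
Constraint values g_i(x) = a_i^T x - b_i:
  g_1((3, -3)) = 0
Stationarity residual: grad f(x) + sum_i lambda_i a_i = (0, 0)
  -> stationarity OK
Primal feasibility (all g_i <= 0): OK
Dual feasibility (all lambda_i >= 0): OK
Complementary slackness (lambda_i * g_i(x) = 0 for all i): OK

Verdict: yes, KKT holds.

yes


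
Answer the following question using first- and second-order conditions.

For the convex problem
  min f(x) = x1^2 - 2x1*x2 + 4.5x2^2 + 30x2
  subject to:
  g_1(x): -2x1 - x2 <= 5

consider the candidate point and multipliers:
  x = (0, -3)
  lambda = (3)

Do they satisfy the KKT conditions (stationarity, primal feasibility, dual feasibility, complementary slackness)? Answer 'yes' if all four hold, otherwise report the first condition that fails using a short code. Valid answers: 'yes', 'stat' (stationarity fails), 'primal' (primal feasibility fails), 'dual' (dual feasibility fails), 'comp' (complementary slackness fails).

Gradient of f: grad f(x) = Q x + c = (6, 3)
Constraint values g_i(x) = a_i^T x - b_i:
  g_1((0, -3)) = -2
Stationarity residual: grad f(x) + sum_i lambda_i a_i = (0, 0)
  -> stationarity OK
Primal feasibility (all g_i <= 0): OK
Dual feasibility (all lambda_i >= 0): OK
Complementary slackness (lambda_i * g_i(x) = 0 for all i): FAILS

Verdict: the first failing condition is complementary_slackness -> comp.

comp


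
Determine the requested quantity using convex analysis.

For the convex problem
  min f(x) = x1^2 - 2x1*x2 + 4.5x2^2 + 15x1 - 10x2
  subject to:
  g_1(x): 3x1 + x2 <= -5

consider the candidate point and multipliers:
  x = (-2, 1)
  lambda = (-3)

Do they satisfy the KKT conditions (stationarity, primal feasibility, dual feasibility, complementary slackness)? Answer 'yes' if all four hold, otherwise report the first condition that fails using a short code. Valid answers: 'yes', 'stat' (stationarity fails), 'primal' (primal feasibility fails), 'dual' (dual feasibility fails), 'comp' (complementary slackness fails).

Gradient of f: grad f(x) = Q x + c = (9, 3)
Constraint values g_i(x) = a_i^T x - b_i:
  g_1((-2, 1)) = 0
Stationarity residual: grad f(x) + sum_i lambda_i a_i = (0, 0)
  -> stationarity OK
Primal feasibility (all g_i <= 0): OK
Dual feasibility (all lambda_i >= 0): FAILS
Complementary slackness (lambda_i * g_i(x) = 0 for all i): OK

Verdict: the first failing condition is dual_feasibility -> dual.

dual


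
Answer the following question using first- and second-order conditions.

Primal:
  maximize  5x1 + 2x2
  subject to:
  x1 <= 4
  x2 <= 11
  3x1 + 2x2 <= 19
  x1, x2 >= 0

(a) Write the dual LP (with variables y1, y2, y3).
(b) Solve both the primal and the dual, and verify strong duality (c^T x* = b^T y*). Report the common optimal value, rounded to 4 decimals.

The standard primal-dual pair for 'max c^T x s.t. A x <= b, x >= 0' is:
  Dual:  min b^T y  s.t.  A^T y >= c,  y >= 0.

So the dual LP is:
  minimize  4y1 + 11y2 + 19y3
  subject to:
    y1 + 3y3 >= 5
    y2 + 2y3 >= 2
    y1, y2, y3 >= 0

Solving the primal: x* = (4, 3.5).
  primal value c^T x* = 27.
Solving the dual: y* = (2, 0, 1).
  dual value b^T y* = 27.
Strong duality: c^T x* = b^T y*. Confirmed.

27


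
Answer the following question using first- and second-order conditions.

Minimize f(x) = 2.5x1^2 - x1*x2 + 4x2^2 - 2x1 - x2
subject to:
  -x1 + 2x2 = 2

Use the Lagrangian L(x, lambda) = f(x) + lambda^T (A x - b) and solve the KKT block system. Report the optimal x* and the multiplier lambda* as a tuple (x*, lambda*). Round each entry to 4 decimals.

Form the Lagrangian:
  L(x, lambda) = (1/2) x^T Q x + c^T x + lambda^T (A x - b)
Stationarity (grad_x L = 0): Q x + c + A^T lambda = 0.
Primal feasibility: A x = b.

This gives the KKT block system:
  [ Q   A^T ] [ x     ]   [-c ]
  [ A    0  ] [ lambda ] = [ b ]

Solving the linear system:
  x*      = (-0.0833, 0.9583)
  lambda* = (-3.375)
  f(x*)   = 2.9792

x* = (-0.0833, 0.9583), lambda* = (-3.375)


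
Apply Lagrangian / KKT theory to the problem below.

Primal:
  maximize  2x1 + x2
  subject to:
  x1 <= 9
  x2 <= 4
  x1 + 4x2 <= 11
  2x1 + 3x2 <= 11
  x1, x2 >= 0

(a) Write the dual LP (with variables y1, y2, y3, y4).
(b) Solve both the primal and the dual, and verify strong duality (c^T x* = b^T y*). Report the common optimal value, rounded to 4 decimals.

The standard primal-dual pair for 'max c^T x s.t. A x <= b, x >= 0' is:
  Dual:  min b^T y  s.t.  A^T y >= c,  y >= 0.

So the dual LP is:
  minimize  9y1 + 4y2 + 11y3 + 11y4
  subject to:
    y1 + y3 + 2y4 >= 2
    y2 + 4y3 + 3y4 >= 1
    y1, y2, y3, y4 >= 0

Solving the primal: x* = (5.5, 0).
  primal value c^T x* = 11.
Solving the dual: y* = (0, 0, 0, 1).
  dual value b^T y* = 11.
Strong duality: c^T x* = b^T y*. Confirmed.

11


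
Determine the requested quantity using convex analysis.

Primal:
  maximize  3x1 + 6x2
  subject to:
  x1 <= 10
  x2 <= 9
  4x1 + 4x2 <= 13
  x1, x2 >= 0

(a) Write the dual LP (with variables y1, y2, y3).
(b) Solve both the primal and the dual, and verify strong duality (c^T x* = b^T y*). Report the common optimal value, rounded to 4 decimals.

The standard primal-dual pair for 'max c^T x s.t. A x <= b, x >= 0' is:
  Dual:  min b^T y  s.t.  A^T y >= c,  y >= 0.

So the dual LP is:
  minimize  10y1 + 9y2 + 13y3
  subject to:
    y1 + 4y3 >= 3
    y2 + 4y3 >= 6
    y1, y2, y3 >= 0

Solving the primal: x* = (0, 3.25).
  primal value c^T x* = 19.5.
Solving the dual: y* = (0, 0, 1.5).
  dual value b^T y* = 19.5.
Strong duality: c^T x* = b^T y*. Confirmed.

19.5


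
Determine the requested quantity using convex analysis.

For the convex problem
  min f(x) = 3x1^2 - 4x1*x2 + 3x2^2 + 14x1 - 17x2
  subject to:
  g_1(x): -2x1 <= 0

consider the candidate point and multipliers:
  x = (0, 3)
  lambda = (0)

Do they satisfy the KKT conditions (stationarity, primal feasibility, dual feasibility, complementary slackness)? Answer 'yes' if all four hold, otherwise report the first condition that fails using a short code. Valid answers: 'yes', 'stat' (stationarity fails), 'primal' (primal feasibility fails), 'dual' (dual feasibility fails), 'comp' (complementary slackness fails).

Gradient of f: grad f(x) = Q x + c = (2, 1)
Constraint values g_i(x) = a_i^T x - b_i:
  g_1((0, 3)) = 0
Stationarity residual: grad f(x) + sum_i lambda_i a_i = (2, 1)
  -> stationarity FAILS
Primal feasibility (all g_i <= 0): OK
Dual feasibility (all lambda_i >= 0): OK
Complementary slackness (lambda_i * g_i(x) = 0 for all i): OK

Verdict: the first failing condition is stationarity -> stat.

stat


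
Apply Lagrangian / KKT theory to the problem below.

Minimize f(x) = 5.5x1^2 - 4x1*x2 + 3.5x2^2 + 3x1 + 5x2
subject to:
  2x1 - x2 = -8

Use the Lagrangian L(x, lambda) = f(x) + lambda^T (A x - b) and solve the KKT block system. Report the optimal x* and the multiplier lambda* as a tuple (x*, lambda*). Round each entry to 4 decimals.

Form the Lagrangian:
  L(x, lambda) = (1/2) x^T Q x + c^T x + lambda^T (A x - b)
Stationarity (grad_x L = 0): Q x + c + A^T lambda = 0.
Primal feasibility: A x = b.

This gives the KKT block system:
  [ Q   A^T ] [ x     ]   [-c ]
  [ A    0  ] [ lambda ] = [ b ]

Solving the linear system:
  x*      = (-4.0435, -0.087)
  lambda* = (20.5652)
  f(x*)   = 75.9783

x* = (-4.0435, -0.087), lambda* = (20.5652)


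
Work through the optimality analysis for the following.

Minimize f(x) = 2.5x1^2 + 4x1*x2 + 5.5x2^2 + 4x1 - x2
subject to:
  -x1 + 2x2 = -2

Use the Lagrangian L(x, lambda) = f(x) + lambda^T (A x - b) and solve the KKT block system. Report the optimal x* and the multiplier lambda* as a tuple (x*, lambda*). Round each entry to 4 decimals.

Form the Lagrangian:
  L(x, lambda) = (1/2) x^T Q x + c^T x + lambda^T (A x - b)
Stationarity (grad_x L = 0): Q x + c + A^T lambda = 0.
Primal feasibility: A x = b.

This gives the KKT block system:
  [ Q   A^T ] [ x     ]   [-c ]
  [ A    0  ] [ lambda ] = [ b ]

Solving the linear system:
  x*      = (0.5106, -0.7447)
  lambda* = (3.5745)
  f(x*)   = 4.9681

x* = (0.5106, -0.7447), lambda* = (3.5745)
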